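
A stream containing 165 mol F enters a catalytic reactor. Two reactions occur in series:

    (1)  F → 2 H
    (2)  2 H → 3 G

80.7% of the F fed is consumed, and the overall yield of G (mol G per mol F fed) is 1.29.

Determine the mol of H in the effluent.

124 mol

Conversion of F: F consumed = 1ξ₁ = 0.807 × 165 → ξ₁ = 133.2 mol.
Yield of G: 3ξ₂ / 165 = 1.29 → ξ₂ = 70.95 mol.
Outlet amounts (n = n₀ + Σ ν·ξ):
  F: 165 − 1(133.2) = 31.84
  H: 0 + 2(133.2) − 2(70.95) = 124.4
  G: 0 + 3(70.95) = 212.9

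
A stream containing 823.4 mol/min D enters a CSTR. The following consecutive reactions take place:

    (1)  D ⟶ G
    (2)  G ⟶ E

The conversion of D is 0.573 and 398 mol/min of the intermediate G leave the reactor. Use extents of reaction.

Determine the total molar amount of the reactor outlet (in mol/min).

823 mol/min

Conversion of D: D consumed = 1ξ₁ = 0.573 × 823.4 → ξ₁ = 471.8 mol/min.
G balance: n_G = 0 + 1ξ₁ − 1ξ₂ = 398 → ξ₂ = (1·471.8 − 398)/1 = 73.81 mol/min.
Outlet amounts (n = n₀ + Σ ν·ξ):
  D: 823.4 − 1(471.8) = 351.6
  G: 0 + 1(471.8) − 1(73.81) = 398
  E: 0 + 1(73.81) = 73.81
Total out = 351.6 + 398 + 73.81 = 823.4 mol/min.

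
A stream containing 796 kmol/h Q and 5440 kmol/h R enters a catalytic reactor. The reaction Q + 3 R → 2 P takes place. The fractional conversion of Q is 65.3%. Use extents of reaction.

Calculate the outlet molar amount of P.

Q reacted = 0.653 × 796 = 519.8 kmol/h; ν_Q = −1, so ξ = 519.8/1 = 519.8 kmol/h.
Outlet amounts (n = n₀ + ν ξ):
  Q: 796 − 1(519.8) = 276.2
  R: 5440 − 3(519.8) = 3881
  P: 0 + 2(519.8) = 1040

1040 kmol/h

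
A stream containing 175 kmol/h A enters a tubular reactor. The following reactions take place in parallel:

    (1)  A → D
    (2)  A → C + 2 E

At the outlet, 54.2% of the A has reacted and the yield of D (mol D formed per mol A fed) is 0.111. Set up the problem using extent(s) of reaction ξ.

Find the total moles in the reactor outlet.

326 kmol/h

Yield of D: 1ξ₁ / 175 = 0.111 → ξ₁ = 19.43 kmol/h.
Conversion of A: 1ξ₁ + 1ξ₂ = 0.542 × 175 = 94.85 → ξ₂ = 75.43 kmol/h.
Outlet amounts (n = n₀ + Σ ν·ξ):
  A: 175 − 1(19.43) − 1(75.43) = 80.15
  D: 0 + 1(19.43) = 19.43
  C: 0 + 1(75.43) = 75.43
  E: 0 + 2(75.43) = 150.9
Total out = 80.15 + 19.43 + 75.43 + 150.9 = 325.9 kmol/h.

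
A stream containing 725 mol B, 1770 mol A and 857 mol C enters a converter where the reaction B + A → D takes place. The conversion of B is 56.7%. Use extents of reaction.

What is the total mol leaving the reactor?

B reacted = 0.567 × 725 = 411.1 mol; ν_B = −1, so ξ = 411.1/1 = 411.1 mol.
Outlet amounts (n = n₀ + ν ξ):
  B: 725 − 1(411.1) = 313.9
  A: 1770 − 1(411.1) = 1359
  D: 0 + 1(411.1) = 411.1
  C: 857 (inert)
Total out = 313.9 + 1359 + 411.1 + 857 = 2941 mol.

2940 mol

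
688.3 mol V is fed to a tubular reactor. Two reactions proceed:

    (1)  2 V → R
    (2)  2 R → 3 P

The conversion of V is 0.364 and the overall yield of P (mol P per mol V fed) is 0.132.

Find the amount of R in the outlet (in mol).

Conversion of V: V consumed = 2ξ₁ = 0.364 × 688.3 → ξ₁ = 125.3 mol.
Yield of P: 3ξ₂ / 688.3 = 0.132 → ξ₂ = 30.29 mol.
Outlet amounts (n = n₀ + Σ ν·ξ):
  V: 688.3 − 2(125.3) = 437.8
  R: 0 + 1(125.3) − 2(30.29) = 64.7
  P: 0 + 3(30.29) = 90.86

64.7 mol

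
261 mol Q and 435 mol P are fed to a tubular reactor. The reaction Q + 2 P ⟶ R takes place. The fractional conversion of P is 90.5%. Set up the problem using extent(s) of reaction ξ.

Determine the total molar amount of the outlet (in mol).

P reacted = 0.905 × 435 = 393.7 mol; ν_P = −2, so ξ = 393.7/2 = 196.8 mol.
Outlet amounts (n = n₀ + ν ξ):
  Q: 261 − 1(196.8) = 64.16
  P: 435 − 2(196.8) = 41.32
  R: 0 + 1(196.8) = 196.8
Total out = 64.16 + 41.32 + 196.8 = 302.3 mol.

302 mol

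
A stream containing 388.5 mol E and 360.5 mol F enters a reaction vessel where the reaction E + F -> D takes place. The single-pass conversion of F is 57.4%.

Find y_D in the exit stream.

0.382

F reacted = 0.574 × 360.5 = 206.9 mol; ν_F = −1, so ξ = 206.9/1 = 206.9 mol.
Outlet amounts (n = n₀ + ν ξ):
  E: 388.5 − 1(206.9) = 181.6
  F: 360.5 − 1(206.9) = 153.6
  D: 0 + 1(206.9) = 206.9
Total out = 542.1 mol; y_D = 206.9 / 542.1 = 0.3817.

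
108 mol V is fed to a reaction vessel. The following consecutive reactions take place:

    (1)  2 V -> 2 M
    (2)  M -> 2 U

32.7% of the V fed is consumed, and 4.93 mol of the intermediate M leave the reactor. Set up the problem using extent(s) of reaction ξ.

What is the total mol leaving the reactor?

138 mol

Conversion of V: V consumed = 2ξ₁ = 0.327 × 108 → ξ₁ = 17.66 mol.
M balance: n_M = 0 + 2ξ₁ − 1ξ₂ = 4.93 → ξ₂ = (2·17.66 − 4.93)/1 = 30.39 mol.
Outlet amounts (n = n₀ + Σ ν·ξ):
  V: 108 − 2(17.66) = 72.68
  M: 0 + 2(17.66) − 1(30.39) = 4.93
  U: 0 + 2(30.39) = 60.77
Total out = 72.68 + 4.93 + 60.77 = 138.4 mol.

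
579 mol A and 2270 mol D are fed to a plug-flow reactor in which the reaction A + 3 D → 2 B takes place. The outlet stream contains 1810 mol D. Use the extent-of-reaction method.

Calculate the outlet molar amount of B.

For D: n = n₀ − 3ξ → 1810 = 2270 − 3ξ, giving ξ = 153.3 mol.
Outlet amounts (n = n₀ + ν ξ):
  A: 579 − 1(153.3) = 425.7
  D: 2270 − 3(153.3) = 1810
  B: 0 + 2(153.3) = 306.7

307 mol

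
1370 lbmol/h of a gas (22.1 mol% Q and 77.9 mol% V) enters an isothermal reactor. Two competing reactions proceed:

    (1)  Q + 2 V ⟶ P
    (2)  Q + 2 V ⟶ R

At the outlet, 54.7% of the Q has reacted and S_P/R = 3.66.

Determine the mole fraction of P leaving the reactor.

0.125

Conversion of Q: Q consumed = 0.547 × 302.8 = 165.6 lbmol/h = 1ξ₁ + 1ξ₂.
Selectivity: 1ξ₁ / (1ξ₂) = 3.66 → ξ₁ = 3.66 ξ₂.
Substitute: (1·3.66 + 1) ξ₂ = 165.6 → ξ₂ = 35.54 lbmol/h, ξ₁ = 130.1 lbmol/h.
Outlet amounts (n = n₀ + Σ ν·ξ):
  Q: 302.8 − 1(130.1) − 1(35.54) = 137.2
  V: 1067 − 2(130.1) − 2(35.54) = 736
  P: 0 + 1(130.1) = 130.1
  R: 0 + 1(35.54) = 35.54
Total out = 1039 lbmol/h; y_P = 130.1 / 1039 = 0.1252.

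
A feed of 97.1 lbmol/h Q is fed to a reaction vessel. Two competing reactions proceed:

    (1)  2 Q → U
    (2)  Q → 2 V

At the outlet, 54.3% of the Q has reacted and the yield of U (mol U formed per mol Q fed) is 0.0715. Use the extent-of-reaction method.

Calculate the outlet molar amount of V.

Yield of U: 1ξ₁ / 97.1 = 0.0715 → ξ₁ = 6.943 lbmol/h.
Conversion of Q: 2ξ₁ + 1ξ₂ = 0.543 × 97.1 = 52.73 → ξ₂ = 38.84 lbmol/h.
Outlet amounts (n = n₀ + Σ ν·ξ):
  Q: 97.1 − 2(6.943) − 1(38.84) = 44.37
  U: 0 + 1(6.943) = 6.943
  V: 0 + 2(38.84) = 77.68

77.7 lbmol/h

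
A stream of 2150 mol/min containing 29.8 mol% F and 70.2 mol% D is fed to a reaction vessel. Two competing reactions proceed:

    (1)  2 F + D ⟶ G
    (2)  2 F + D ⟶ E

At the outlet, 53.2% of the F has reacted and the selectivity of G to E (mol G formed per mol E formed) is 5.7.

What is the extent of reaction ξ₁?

ξ₁ = 145 mol/min

Conversion of F: F consumed = 0.532 × 640.7 = 340.9 mol/min = 2ξ₁ + 2ξ₂.
Selectivity: 1ξ₁ / (1ξ₂) = 5.7 → ξ₁ = 5.7 ξ₂.
Substitute: (2·5.7 + 2) ξ₂ = 340.9 → ξ₂ = 25.44 mol/min, ξ₁ = 145 mol/min.
Outlet amounts (n = n₀ + Σ ν·ξ):
  F: 640.7 − 2(145) − 2(25.44) = 299.8
  D: 1509 − 1(145) − 1(25.44) = 1339
  G: 0 + 1(145) = 145
  E: 0 + 1(25.44) = 25.44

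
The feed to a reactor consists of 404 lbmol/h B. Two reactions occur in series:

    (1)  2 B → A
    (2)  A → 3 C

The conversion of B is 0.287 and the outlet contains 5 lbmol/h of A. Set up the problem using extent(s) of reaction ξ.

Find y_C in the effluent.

Conversion of B: B consumed = 2ξ₁ = 0.287 × 404 → ξ₁ = 57.97 lbmol/h.
A balance: n_A = 0 + 1ξ₁ − 1ξ₂ = 5 → ξ₂ = (1·57.97 − 5)/1 = 52.97 lbmol/h.
Outlet amounts (n = n₀ + Σ ν·ξ):
  B: 404 − 2(57.97) = 288.1
  A: 0 + 1(57.97) − 1(52.97) = 5
  C: 0 + 3(52.97) = 158.9
Total out = 452 lbmol/h; y_C = 158.9 / 452 = 0.3516.

0.352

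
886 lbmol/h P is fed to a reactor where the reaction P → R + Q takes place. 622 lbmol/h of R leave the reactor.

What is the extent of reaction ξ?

ξ = 622 lbmol/h

For R: n = n₀ + 1ξ → 622 = 0 + 1ξ, giving ξ = 622 lbmol/h.
Outlet amounts (n = n₀ + ν ξ):
  P: 886 − 1(622) = 264
  R: 0 + 1(622) = 622
  Q: 0 + 1(622) = 622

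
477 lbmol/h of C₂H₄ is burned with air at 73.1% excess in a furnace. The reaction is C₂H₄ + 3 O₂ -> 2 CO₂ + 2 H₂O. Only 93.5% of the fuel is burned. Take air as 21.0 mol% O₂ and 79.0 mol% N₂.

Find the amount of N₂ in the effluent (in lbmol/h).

9320 lbmol/h

Stoichiometric O₂ = 3 × 477 = 1431 lbmol/h; O₂ fed = 1431 × 1.731 = 2477 lbmol/h.
N₂ fed = 2477 × 79/21 = 9318 lbmol/h.
Fuel reacted = 0.935 × 477 → ξ = 446 lbmol/h.
Outlet (n = n₀ + ν ξ):
  C₂H₄: 477 − 1(446) = 31
  O₂: 2477 − 3(446) = 1139
  N₂: 9318 (inert)
  CO₂: 0 + 2(446) = 892
  H₂O: 0 + 2(446) = 892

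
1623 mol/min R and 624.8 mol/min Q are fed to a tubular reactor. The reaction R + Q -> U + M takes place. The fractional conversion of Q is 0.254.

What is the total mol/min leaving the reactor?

2250 mol/min

Q reacted = 0.254 × 624.8 = 158.7 mol/min; ν_Q = −1, so ξ = 158.7/1 = 158.7 mol/min.
Outlet amounts (n = n₀ + ν ξ):
  R: 1623 − 1(158.7) = 1464
  Q: 624.8 − 1(158.7) = 466.1
  U: 0 + 1(158.7) = 158.7
  M: 0 + 1(158.7) = 158.7
Total out = 1464 + 466.1 + 158.7 + 158.7 = 2248 mol/min.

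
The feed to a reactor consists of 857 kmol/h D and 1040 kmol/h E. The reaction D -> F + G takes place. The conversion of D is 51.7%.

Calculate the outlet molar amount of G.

443 kmol/h

D reacted = 0.517 × 857 = 443.1 kmol/h; ν_D = −1, so ξ = 443.1/1 = 443.1 kmol/h.
Outlet amounts (n = n₀ + ν ξ):
  D: 857 − 1(443.1) = 413.9
  F: 0 + 1(443.1) = 443.1
  G: 0 + 1(443.1) = 443.1
  E: 1040 (inert)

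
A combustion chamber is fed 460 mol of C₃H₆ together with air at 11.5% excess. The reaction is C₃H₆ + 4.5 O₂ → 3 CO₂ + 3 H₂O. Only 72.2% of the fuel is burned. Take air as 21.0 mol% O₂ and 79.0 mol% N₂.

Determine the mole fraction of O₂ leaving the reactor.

0.07

Stoichiometric O₂ = 4.5 × 460 = 2070 mol; O₂ fed = 2070 × 1.115 = 2308 mol.
N₂ fed = 2308 × 79/21 = 8683 mol.
Fuel reacted = 0.722 × 460 → ξ = 332.1 mol.
Outlet (n = n₀ + ν ξ):
  C₃H₆: 460 − 1(332.1) = 127.9
  O₂: 2308 − 4.5(332.1) = 813.5
  N₂: 8683 (inert)
  CO₂: 0 + 3(332.1) = 996.4
  H₂O: 0 + 3(332.1) = 996.4
Total out = 11620 mol; y_O₂ = 813.5 / 11620 = 0.07003.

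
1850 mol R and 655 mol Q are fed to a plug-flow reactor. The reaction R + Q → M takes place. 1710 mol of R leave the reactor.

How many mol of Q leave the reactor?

515 mol

For R: n = n₀ − 1ξ → 1710 = 1850 − 1ξ, giving ξ = 140 mol.
Outlet amounts (n = n₀ + ν ξ):
  R: 1850 − 1(140) = 1710
  Q: 655 − 1(140) = 515
  M: 0 + 1(140) = 140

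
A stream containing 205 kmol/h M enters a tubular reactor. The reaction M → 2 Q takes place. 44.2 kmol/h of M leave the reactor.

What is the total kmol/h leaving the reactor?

For M: n = n₀ − 1ξ → 44.2 = 205 − 1ξ, giving ξ = 160.8 kmol/h.
Outlet amounts (n = n₀ + ν ξ):
  M: 205 − 1(160.8) = 44.2
  Q: 0 + 2(160.8) = 321.6
Total out = 44.2 + 321.6 = 365.8 kmol/h.

366 kmol/h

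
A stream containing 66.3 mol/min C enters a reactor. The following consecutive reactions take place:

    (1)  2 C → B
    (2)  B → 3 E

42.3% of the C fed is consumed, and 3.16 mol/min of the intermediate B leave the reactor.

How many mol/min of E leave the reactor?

Conversion of C: C consumed = 2ξ₁ = 0.423 × 66.3 → ξ₁ = 14.02 mol/min.
B balance: n_B = 0 + 1ξ₁ − 1ξ₂ = 3.16 → ξ₂ = (1·14.02 − 3.16)/1 = 10.86 mol/min.
Outlet amounts (n = n₀ + Σ ν·ξ):
  C: 66.3 − 2(14.02) = 38.26
  B: 0 + 1(14.02) − 1(10.86) = 3.16
  E: 0 + 3(10.86) = 32.59

32.6 mol/min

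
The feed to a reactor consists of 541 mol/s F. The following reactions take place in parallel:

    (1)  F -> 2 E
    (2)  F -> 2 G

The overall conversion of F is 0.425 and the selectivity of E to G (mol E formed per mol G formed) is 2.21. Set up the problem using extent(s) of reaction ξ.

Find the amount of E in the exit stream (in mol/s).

Conversion of F: F consumed = 0.425 × 541 = 229.9 mol/s = 1ξ₁ + 1ξ₂.
Selectivity: 2ξ₁ / (2ξ₂) = 2.21 → ξ₁ = 2.21 ξ₂.
Substitute: (1·2.21 + 1) ξ₂ = 229.9 → ξ₂ = 71.63 mol/s, ξ₁ = 158.3 mol/s.
Outlet amounts (n = n₀ + Σ ν·ξ):
  F: 541 − 1(158.3) − 1(71.63) = 311.1
  E: 0 + 2(158.3) = 316.6
  G: 0 + 2(71.63) = 143.3

317 mol/s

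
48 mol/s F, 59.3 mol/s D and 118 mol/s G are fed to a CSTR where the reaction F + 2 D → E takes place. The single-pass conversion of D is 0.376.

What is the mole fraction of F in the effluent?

D reacted = 0.376 × 59.3 = 22.3 mol/s; ν_D = −2, so ξ = 22.3/2 = 11.15 mol/s.
Outlet amounts (n = n₀ + ν ξ):
  F: 48 − 1(11.15) = 36.85
  D: 59.3 − 2(11.15) = 37
  E: 0 + 1(11.15) = 11.15
  G: 118 (inert)
Total out = 203 mol/s; y_F = 36.85 / 203 = 0.1815.

0.182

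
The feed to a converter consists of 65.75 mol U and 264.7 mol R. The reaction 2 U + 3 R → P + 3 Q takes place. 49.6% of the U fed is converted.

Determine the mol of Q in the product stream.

48.9 mol

U reacted = 0.496 × 65.75 = 32.61 mol; ν_U = −2, so ξ = 32.61/2 = 16.31 mol.
Outlet amounts (n = n₀ + ν ξ):
  U: 65.75 − 2(16.31) = 33.14
  R: 264.7 − 3(16.31) = 215.8
  P: 0 + 1(16.31) = 16.31
  Q: 0 + 3(16.31) = 48.92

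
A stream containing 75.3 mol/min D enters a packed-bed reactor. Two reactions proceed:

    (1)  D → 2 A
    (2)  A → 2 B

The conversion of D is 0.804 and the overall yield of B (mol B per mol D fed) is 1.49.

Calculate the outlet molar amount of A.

Conversion of D: D consumed = 1ξ₁ = 0.804 × 75.3 → ξ₁ = 60.54 mol/min.
Yield of B: 2ξ₂ / 75.3 = 1.49 → ξ₂ = 56.1 mol/min.
Outlet amounts (n = n₀ + Σ ν·ξ):
  D: 75.3 − 1(60.54) = 14.76
  A: 0 + 2(60.54) − 1(56.1) = 64.98
  B: 0 + 2(56.1) = 112.2

65 mol/min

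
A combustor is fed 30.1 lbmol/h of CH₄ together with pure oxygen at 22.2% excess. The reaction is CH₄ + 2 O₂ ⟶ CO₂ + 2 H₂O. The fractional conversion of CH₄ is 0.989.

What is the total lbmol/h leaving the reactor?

Stoichiometric O₂ = 2 × 30.1 = 60.2 lbmol/h; O₂ fed = 60.2 × 1.222 = 73.56 lbmol/h.
Fuel reacted = 0.989 × 30.1 → ξ = 29.77 lbmol/h.
Outlet (n = n₀ + ν ξ):
  CH₄: 30.1 − 1(29.77) = 0.3311
  O₂: 73.56 − 2(29.77) = 14.03
  CO₂: 0 + 1(29.77) = 29.77
  H₂O: 0 + 2(29.77) = 59.54
Total out = 0.3311 + 14.03 + 29.77 + 59.54 = 103.7 lbmol/h.

104 lbmol/h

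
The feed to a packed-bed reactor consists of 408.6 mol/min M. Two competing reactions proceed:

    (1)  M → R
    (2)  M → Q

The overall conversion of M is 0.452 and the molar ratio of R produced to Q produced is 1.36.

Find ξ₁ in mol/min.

Conversion of M: M consumed = 0.452 × 408.6 = 184.7 mol/min = 1ξ₁ + 1ξ₂.
Selectivity: 1ξ₁ / (1ξ₂) = 1.36 → ξ₁ = 1.36 ξ₂.
Substitute: (1·1.36 + 1) ξ₂ = 184.7 → ξ₂ = 78.26 mol/min, ξ₁ = 106.4 mol/min.
Outlet amounts (n = n₀ + Σ ν·ξ):
  M: 408.6 − 1(106.4) − 1(78.26) = 223.9
  R: 0 + 1(106.4) = 106.4
  Q: 0 + 1(78.26) = 78.26

ξ₁ = 106 mol/min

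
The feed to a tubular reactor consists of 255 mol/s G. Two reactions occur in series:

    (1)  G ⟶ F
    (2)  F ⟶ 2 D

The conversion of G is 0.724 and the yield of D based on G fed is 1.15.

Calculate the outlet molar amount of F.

Conversion of G: G consumed = 1ξ₁ = 0.724 × 255 → ξ₁ = 184.6 mol/s.
Yield of D: 2ξ₂ / 255 = 1.15 → ξ₂ = 146.6 mol/s.
Outlet amounts (n = n₀ + Σ ν·ξ):
  G: 255 − 1(184.6) = 70.38
  F: 0 + 1(184.6) − 1(146.6) = 38
  D: 0 + 2(146.6) = 293.2

38 mol/s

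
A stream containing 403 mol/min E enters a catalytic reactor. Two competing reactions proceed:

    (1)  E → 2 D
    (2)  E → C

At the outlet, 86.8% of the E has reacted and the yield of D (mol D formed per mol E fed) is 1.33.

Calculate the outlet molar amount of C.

Yield of D: 2ξ₁ / 403 = 1.33 → ξ₁ = 268 mol/min.
Conversion of E: 1ξ₁ + 1ξ₂ = 0.868 × 403 = 349.8 → ξ₂ = 81.81 mol/min.
Outlet amounts (n = n₀ + Σ ν·ξ):
  E: 403 − 1(268) − 1(81.81) = 53.2
  D: 0 + 2(268) = 536
  C: 0 + 1(81.81) = 81.81

81.8 mol/min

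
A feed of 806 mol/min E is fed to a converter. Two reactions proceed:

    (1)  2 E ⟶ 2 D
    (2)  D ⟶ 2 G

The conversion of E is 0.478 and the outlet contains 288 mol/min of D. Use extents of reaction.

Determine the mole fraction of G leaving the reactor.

0.215

Conversion of E: E consumed = 2ξ₁ = 0.478 × 806 → ξ₁ = 192.6 mol/min.
D balance: n_D = 0 + 2ξ₁ − 1ξ₂ = 288 → ξ₂ = (2·192.6 − 288)/1 = 97.27 mol/min.
Outlet amounts (n = n₀ + Σ ν·ξ):
  E: 806 − 2(192.6) = 420.7
  D: 0 + 2(192.6) − 1(97.27) = 288
  G: 0 + 2(97.27) = 194.5
Total out = 903.3 mol/min; y_G = 194.5 / 903.3 = 0.2154.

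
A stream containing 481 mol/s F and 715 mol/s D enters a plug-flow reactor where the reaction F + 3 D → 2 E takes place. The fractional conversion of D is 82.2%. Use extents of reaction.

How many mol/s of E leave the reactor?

392 mol/s

D reacted = 0.822 × 715 = 587.7 mol/s; ν_D = −3, so ξ = 587.7/3 = 195.9 mol/s.
Outlet amounts (n = n₀ + ν ξ):
  F: 481 − 1(195.9) = 285.1
  D: 715 − 3(195.9) = 127.3
  E: 0 + 2(195.9) = 391.8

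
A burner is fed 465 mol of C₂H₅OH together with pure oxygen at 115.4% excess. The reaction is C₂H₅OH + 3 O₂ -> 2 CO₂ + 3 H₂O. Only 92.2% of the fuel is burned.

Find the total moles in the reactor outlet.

3900 mol

Stoichiometric O₂ = 3 × 465 = 1395 mol; O₂ fed = 1395 × 2.154 = 3005 mol.
Fuel reacted = 0.922 × 465 → ξ = 428.7 mol.
Outlet (n = n₀ + ν ξ):
  C₂H₅OH: 465 − 1(428.7) = 36.27
  O₂: 3005 − 3(428.7) = 1719
  CO₂: 0 + 2(428.7) = 857.5
  H₂O: 0 + 3(428.7) = 1286
Total out = 36.27 + 1719 + 857.5 + 1286 = 3899 mol.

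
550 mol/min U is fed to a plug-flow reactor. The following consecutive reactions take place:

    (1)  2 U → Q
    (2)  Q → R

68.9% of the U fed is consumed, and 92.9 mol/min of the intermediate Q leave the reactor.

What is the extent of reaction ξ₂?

ξ₂ = 96.6 mol/min

Conversion of U: U consumed = 2ξ₁ = 0.689 × 550 → ξ₁ = 189.5 mol/min.
Q balance: n_Q = 0 + 1ξ₁ − 1ξ₂ = 92.9 → ξ₂ = (1·189.5 − 92.9)/1 = 96.57 mol/min.
Outlet amounts (n = n₀ + Σ ν·ξ):
  U: 550 − 2(189.5) = 171.1
  Q: 0 + 1(189.5) − 1(96.57) = 92.9
  R: 0 + 1(96.57) = 96.57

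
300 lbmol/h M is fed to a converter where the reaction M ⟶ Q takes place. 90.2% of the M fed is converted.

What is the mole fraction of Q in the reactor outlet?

M reacted = 0.902 × 300 = 270.6 lbmol/h; ν_M = −1, so ξ = 270.6/1 = 270.6 lbmol/h.
Outlet amounts (n = n₀ + ν ξ):
  M: 300 − 1(270.6) = 29.4
  Q: 0 + 1(270.6) = 270.6
Total out = 300 lbmol/h; y_Q = 270.6 / 300 = 0.902.

0.902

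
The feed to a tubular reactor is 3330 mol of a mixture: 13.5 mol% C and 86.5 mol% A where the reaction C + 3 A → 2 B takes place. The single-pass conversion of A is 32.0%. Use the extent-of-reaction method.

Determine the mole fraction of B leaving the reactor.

0.226

A reacted = 0.32 × 2880 = 921.7 mol; ν_A = −3, so ξ = 921.7/3 = 307.2 mol.
Outlet amounts (n = n₀ + ν ξ):
  C: 449.6 − 1(307.2) = 142.3
  A: 2880 − 3(307.2) = 1959
  B: 0 + 2(307.2) = 614.5
Total out = 2716 mol; y_B = 614.5 / 2716 = 0.2263.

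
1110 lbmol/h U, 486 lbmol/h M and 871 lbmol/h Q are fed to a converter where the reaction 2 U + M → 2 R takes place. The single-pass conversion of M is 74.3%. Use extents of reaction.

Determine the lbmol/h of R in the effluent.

722 lbmol/h

M reacted = 0.743 × 486 = 361.1 lbmol/h; ν_M = −1, so ξ = 361.1/1 = 361.1 lbmol/h.
Outlet amounts (n = n₀ + ν ξ):
  U: 1110 − 2(361.1) = 387.8
  M: 486 − 1(361.1) = 124.9
  R: 0 + 2(361.1) = 722.2
  Q: 871 (inert)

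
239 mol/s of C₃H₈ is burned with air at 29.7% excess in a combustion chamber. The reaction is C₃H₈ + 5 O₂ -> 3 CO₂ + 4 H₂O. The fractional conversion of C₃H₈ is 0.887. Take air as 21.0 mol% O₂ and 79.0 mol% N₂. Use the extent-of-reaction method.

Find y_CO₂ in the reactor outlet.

0.0812

Stoichiometric O₂ = 5 × 239 = 1195 mol/s; O₂ fed = 1195 × 1.297 = 1550 mol/s.
N₂ fed = 1550 × 79/21 = 5831 mol/s.
Fuel reacted = 0.887 × 239 → ξ = 212 mol/s.
Outlet (n = n₀ + ν ξ):
  C₃H₈: 239 − 1(212) = 27.01
  O₂: 1550 − 5(212) = 490
  N₂: 5831 (inert)
  CO₂: 0 + 3(212) = 636
  H₂O: 0 + 4(212) = 848
Total out = 7832 mol/s; y_CO₂ = 636 / 7832 = 0.08121.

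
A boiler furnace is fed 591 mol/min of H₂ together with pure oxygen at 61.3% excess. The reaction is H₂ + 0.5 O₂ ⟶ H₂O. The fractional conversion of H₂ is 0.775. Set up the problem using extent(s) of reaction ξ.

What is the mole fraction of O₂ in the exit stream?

Stoichiometric O₂ = 0.5 × 591 = 295.5 mol/min; O₂ fed = 295.5 × 1.613 = 476.6 mol/min.
Fuel reacted = 0.775 × 591 → ξ = 458 mol/min.
Outlet (n = n₀ + ν ξ):
  H₂: 591 − 1(458) = 133
  O₂: 476.6 − 0.5(458) = 247.6
  H₂O: 0 + 1(458) = 458
Total out = 838.6 mol/min; y_O₂ = 247.6 / 838.6 = 0.2953.

0.295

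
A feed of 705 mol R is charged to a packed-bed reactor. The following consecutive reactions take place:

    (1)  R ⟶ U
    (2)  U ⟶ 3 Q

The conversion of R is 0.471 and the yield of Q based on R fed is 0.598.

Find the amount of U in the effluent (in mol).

Conversion of R: R consumed = 1ξ₁ = 0.471 × 705 → ξ₁ = 332.1 mol.
Yield of Q: 3ξ₂ / 705 = 0.598 → ξ₂ = 140.5 mol.
Outlet amounts (n = n₀ + Σ ν·ξ):
  R: 705 − 1(332.1) = 372.9
  U: 0 + 1(332.1) − 1(140.5) = 191.5
  Q: 0 + 3(140.5) = 421.6

192 mol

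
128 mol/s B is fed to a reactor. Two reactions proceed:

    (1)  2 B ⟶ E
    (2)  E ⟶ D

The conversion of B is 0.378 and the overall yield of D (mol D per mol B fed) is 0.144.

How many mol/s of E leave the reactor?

Conversion of B: B consumed = 2ξ₁ = 0.378 × 128 → ξ₁ = 24.19 mol/s.
Yield of D: 1ξ₂ / 128 = 0.144 → ξ₂ = 18.43 mol/s.
Outlet amounts (n = n₀ + Σ ν·ξ):
  B: 128 − 2(24.19) = 79.62
  E: 0 + 1(24.19) − 1(18.43) = 5.76
  D: 0 + 1(18.43) = 18.43

5.76 mol/s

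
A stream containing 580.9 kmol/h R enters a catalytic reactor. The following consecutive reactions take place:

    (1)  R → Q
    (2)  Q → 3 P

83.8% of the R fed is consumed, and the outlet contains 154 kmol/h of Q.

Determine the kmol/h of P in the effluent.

Conversion of R: R consumed = 1ξ₁ = 0.838 × 580.9 → ξ₁ = 486.8 kmol/h.
Q balance: n_Q = 0 + 1ξ₁ − 1ξ₂ = 154 → ξ₂ = (1·486.8 − 154)/1 = 332.8 kmol/h.
Outlet amounts (n = n₀ + Σ ν·ξ):
  R: 580.9 − 1(486.8) = 94.11
  Q: 0 + 1(486.8) − 1(332.8) = 154
  P: 0 + 3(332.8) = 998.4

998 kmol/h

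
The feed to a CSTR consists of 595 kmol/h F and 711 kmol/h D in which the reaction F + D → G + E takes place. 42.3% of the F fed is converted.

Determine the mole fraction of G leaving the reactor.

0.193

F reacted = 0.423 × 595 = 251.7 kmol/h; ν_F = −1, so ξ = 251.7/1 = 251.7 kmol/h.
Outlet amounts (n = n₀ + ν ξ):
  F: 595 − 1(251.7) = 343.3
  D: 711 − 1(251.7) = 459.3
  G: 0 + 1(251.7) = 251.7
  E: 0 + 1(251.7) = 251.7
Total out = 1306 kmol/h; y_G = 251.7 / 1306 = 0.1927.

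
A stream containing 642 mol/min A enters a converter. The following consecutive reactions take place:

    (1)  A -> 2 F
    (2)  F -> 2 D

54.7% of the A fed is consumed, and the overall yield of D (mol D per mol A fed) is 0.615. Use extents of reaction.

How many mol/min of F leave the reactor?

505 mol/min

Conversion of A: A consumed = 1ξ₁ = 0.547 × 642 → ξ₁ = 351.2 mol/min.
Yield of D: 2ξ₂ / 642 = 0.615 → ξ₂ = 197.4 mol/min.
Outlet amounts (n = n₀ + Σ ν·ξ):
  A: 642 − 1(351.2) = 290.8
  F: 0 + 2(351.2) − 1(197.4) = 504.9
  D: 0 + 2(197.4) = 394.8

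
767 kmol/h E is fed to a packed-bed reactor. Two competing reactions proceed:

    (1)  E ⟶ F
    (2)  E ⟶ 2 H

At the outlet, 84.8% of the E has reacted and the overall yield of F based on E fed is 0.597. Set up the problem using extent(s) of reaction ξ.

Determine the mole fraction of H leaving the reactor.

Yield of F: 1ξ₁ / 767 = 0.597 → ξ₁ = 457.9 kmol/h.
Conversion of E: 1ξ₁ + 1ξ₂ = 0.848 × 767 = 650.4 → ξ₂ = 192.5 kmol/h.
Outlet amounts (n = n₀ + Σ ν·ξ):
  E: 767 − 1(457.9) − 1(192.5) = 116.6
  F: 0 + 1(457.9) = 457.9
  H: 0 + 2(192.5) = 385
Total out = 959.5 kmol/h; y_H = 385 / 959.5 = 0.4013.

0.401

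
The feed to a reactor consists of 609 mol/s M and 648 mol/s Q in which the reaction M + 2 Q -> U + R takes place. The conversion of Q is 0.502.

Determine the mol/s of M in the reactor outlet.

446 mol/s

Q reacted = 0.502 × 648 = 325.3 mol/s; ν_Q = −2, so ξ = 325.3/2 = 162.6 mol/s.
Outlet amounts (n = n₀ + ν ξ):
  M: 609 − 1(162.6) = 446.4
  Q: 648 − 2(162.6) = 322.7
  U: 0 + 1(162.6) = 162.6
  R: 0 + 1(162.6) = 162.6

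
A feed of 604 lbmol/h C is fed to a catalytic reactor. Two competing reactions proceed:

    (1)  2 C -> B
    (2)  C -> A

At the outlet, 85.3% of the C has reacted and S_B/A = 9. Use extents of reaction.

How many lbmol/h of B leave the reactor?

Conversion of C: C consumed = 0.853 × 604 = 515.2 lbmol/h = 2ξ₁ + 1ξ₂.
Selectivity: 1ξ₁ / (1ξ₂) = 9 → ξ₁ = 9 ξ₂.
Substitute: (2·9 + 1) ξ₂ = 515.2 → ξ₂ = 27.12 lbmol/h, ξ₁ = 244 lbmol/h.
Outlet amounts (n = n₀ + Σ ν·ξ):
  C: 604 − 2(244) − 1(27.12) = 88.79
  B: 0 + 1(244) = 244
  A: 0 + 1(27.12) = 27.12

244 lbmol/h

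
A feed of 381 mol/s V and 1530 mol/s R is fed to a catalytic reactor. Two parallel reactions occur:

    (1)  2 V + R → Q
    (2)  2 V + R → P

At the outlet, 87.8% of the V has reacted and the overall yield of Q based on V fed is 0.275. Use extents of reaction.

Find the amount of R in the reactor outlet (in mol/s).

1360 mol/s

Yield of Q: 1ξ₁ / 381 = 0.275 → ξ₁ = 104.8 mol/s.
Conversion of V: 2ξ₁ + 2ξ₂ = 0.878 × 381 = 334.5 → ξ₂ = 62.48 mol/s.
Outlet amounts (n = n₀ + Σ ν·ξ):
  V: 381 − 2(104.8) − 2(62.48) = 46.48
  R: 1530 − 1(104.8) − 1(62.48) = 1363
  Q: 0 + 1(104.8) = 104.8
  P: 0 + 1(62.48) = 62.48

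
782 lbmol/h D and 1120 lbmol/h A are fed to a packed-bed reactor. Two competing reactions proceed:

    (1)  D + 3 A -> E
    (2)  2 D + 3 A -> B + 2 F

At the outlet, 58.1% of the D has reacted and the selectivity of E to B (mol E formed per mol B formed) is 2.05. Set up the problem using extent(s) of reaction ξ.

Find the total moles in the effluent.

988 lbmol/h

Conversion of D: D consumed = 0.581 × 782 = 454.3 lbmol/h = 1ξ₁ + 2ξ₂.
Selectivity: 1ξ₁ / (1ξ₂) = 2.05 → ξ₁ = 2.05 ξ₂.
Substitute: (1·2.05 + 2) ξ₂ = 454.3 → ξ₂ = 112.2 lbmol/h, ξ₁ = 230 lbmol/h.
Outlet amounts (n = n₀ + Σ ν·ξ):
  D: 782 − 1(230) − 2(112.2) = 327.7
  A: 1120 − 3(230) − 3(112.2) = 93.52
  E: 0 + 1(230) = 230
  B: 0 + 1(112.2) = 112.2
  F: 0 + 2(112.2) = 224.4
Total out = 327.7 + 93.52 + 230 + 112.2 + 224.4 = 987.7 lbmol/h.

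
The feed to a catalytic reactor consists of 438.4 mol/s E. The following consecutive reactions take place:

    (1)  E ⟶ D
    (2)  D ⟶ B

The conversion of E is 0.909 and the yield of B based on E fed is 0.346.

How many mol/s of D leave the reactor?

247 mol/s

Conversion of E: E consumed = 1ξ₁ = 0.909 × 438.4 → ξ₁ = 398.5 mol/s.
Yield of B: 1ξ₂ / 438.4 = 0.346 → ξ₂ = 151.7 mol/s.
Outlet amounts (n = n₀ + Σ ν·ξ):
  E: 438.4 − 1(398.5) = 39.89
  D: 0 + 1(398.5) − 1(151.7) = 246.8
  B: 0 + 1(151.7) = 151.7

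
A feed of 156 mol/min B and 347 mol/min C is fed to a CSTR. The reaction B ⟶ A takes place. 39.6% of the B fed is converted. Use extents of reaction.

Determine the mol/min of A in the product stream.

B reacted = 0.396 × 156 = 61.78 mol/min; ν_B = −1, so ξ = 61.78/1 = 61.78 mol/min.
Outlet amounts (n = n₀ + ν ξ):
  B: 156 − 1(61.78) = 94.22
  A: 0 + 1(61.78) = 61.78
  C: 347 (inert)

61.8 mol/min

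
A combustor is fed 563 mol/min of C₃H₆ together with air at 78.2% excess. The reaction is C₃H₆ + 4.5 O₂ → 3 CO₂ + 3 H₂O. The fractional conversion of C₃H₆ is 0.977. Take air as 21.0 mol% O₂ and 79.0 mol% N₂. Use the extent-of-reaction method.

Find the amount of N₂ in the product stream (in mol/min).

Stoichiometric O₂ = 4.5 × 563 = 2534 mol/min; O₂ fed = 2534 × 1.782 = 4515 mol/min.
N₂ fed = 4515 × 79/21 = 16980 mol/min.
Fuel reacted = 0.977 × 563 → ξ = 550.1 mol/min.
Outlet (n = n₀ + ν ξ):
  C₃H₆: 563 − 1(550.1) = 12.95
  O₂: 4515 − 4.5(550.1) = 2039
  N₂: 16980 (inert)
  CO₂: 0 + 3(550.1) = 1650
  H₂O: 0 + 3(550.1) = 1650

17000 mol/min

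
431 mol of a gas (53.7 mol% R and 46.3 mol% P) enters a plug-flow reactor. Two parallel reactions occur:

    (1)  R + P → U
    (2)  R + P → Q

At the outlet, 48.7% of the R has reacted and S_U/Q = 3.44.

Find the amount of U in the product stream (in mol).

87.3 mol

Conversion of R: R consumed = 0.487 × 231.4 = 112.7 mol = 1ξ₁ + 1ξ₂.
Selectivity: 1ξ₁ / (1ξ₂) = 3.44 → ξ₁ = 3.44 ξ₂.
Substitute: (1·3.44 + 1) ξ₂ = 112.7 → ξ₂ = 25.39 mol, ξ₁ = 87.33 mol.
Outlet amounts (n = n₀ + Σ ν·ξ):
  R: 231.4 − 1(87.33) − 1(25.39) = 118.7
  P: 199.6 − 1(87.33) − 1(25.39) = 86.84
  U: 0 + 1(87.33) = 87.33
  Q: 0 + 1(25.39) = 25.39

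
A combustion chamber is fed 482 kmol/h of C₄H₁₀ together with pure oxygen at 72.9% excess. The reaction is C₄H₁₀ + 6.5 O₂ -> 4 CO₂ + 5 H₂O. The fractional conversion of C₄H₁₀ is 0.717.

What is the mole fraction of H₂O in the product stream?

0.269

Stoichiometric O₂ = 6.5 × 482 = 3133 kmol/h; O₂ fed = 3133 × 1.729 = 5417 kmol/h.
Fuel reacted = 0.717 × 482 → ξ = 345.6 kmol/h.
Outlet (n = n₀ + ν ξ):
  C₄H₁₀: 482 − 1(345.6) = 136.4
  O₂: 5417 − 6.5(345.6) = 3171
  CO₂: 0 + 4(345.6) = 1382
  H₂O: 0 + 5(345.6) = 1728
Total out = 6417 kmol/h; y_H₂O = 1728 / 6417 = 0.2693.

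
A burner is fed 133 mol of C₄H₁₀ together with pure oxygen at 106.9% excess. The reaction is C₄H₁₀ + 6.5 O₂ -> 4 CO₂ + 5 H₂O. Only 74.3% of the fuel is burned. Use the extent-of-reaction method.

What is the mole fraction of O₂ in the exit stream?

Stoichiometric O₂ = 6.5 × 133 = 864.5 mol; O₂ fed = 864.5 × 2.069 = 1789 mol.
Fuel reacted = 0.743 × 133 → ξ = 98.82 mol.
Outlet (n = n₀ + ν ξ):
  C₄H₁₀: 133 − 1(98.82) = 34.18
  O₂: 1789 − 6.5(98.82) = 1146
  CO₂: 0 + 4(98.82) = 395.3
  H₂O: 0 + 5(98.82) = 494.1
Total out = 2070 mol; y_O₂ = 1146 / 2070 = 0.5538.

0.554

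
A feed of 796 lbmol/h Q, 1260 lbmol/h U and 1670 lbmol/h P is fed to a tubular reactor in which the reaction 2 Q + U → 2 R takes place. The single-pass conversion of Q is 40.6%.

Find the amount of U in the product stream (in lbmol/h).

Q reacted = 0.406 × 796 = 323.2 lbmol/h; ν_Q = −2, so ξ = 323.2/2 = 161.6 lbmol/h.
Outlet amounts (n = n₀ + ν ξ):
  Q: 796 − 2(161.6) = 472.8
  U: 1260 − 1(161.6) = 1098
  R: 0 + 2(161.6) = 323.2
  P: 1670 (inert)

1100 lbmol/h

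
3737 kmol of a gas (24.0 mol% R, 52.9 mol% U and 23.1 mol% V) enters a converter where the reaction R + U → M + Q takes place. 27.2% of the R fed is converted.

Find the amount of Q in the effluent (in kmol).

R reacted = 0.272 × 896.9 = 244 kmol; ν_R = −1, so ξ = 244/1 = 244 kmol.
Outlet amounts (n = n₀ + ν ξ):
  R: 896.9 − 1(244) = 652.9
  U: 1977 − 1(244) = 1733
  M: 0 + 1(244) = 244
  Q: 0 + 1(244) = 244
  V: 863.2 (inert)

244 kmol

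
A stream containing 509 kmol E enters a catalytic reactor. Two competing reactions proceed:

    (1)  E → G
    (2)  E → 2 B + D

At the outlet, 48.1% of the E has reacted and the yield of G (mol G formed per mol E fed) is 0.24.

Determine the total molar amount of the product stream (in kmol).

Yield of G: 1ξ₁ / 509 = 0.24 → ξ₁ = 122.2 kmol.
Conversion of E: 1ξ₁ + 1ξ₂ = 0.481 × 509 = 244.8 → ξ₂ = 122.7 kmol.
Outlet amounts (n = n₀ + Σ ν·ξ):
  E: 509 − 1(122.2) − 1(122.7) = 264.2
  G: 0 + 1(122.2) = 122.2
  B: 0 + 2(122.7) = 245.3
  D: 0 + 1(122.7) = 122.7
Total out = 264.2 + 122.2 + 245.3 + 122.7 = 754.3 kmol.

754 kmol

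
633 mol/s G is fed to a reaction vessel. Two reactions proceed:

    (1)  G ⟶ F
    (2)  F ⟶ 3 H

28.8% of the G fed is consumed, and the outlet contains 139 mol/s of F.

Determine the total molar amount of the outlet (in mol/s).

Conversion of G: G consumed = 1ξ₁ = 0.288 × 633 → ξ₁ = 182.3 mol/s.
F balance: n_F = 0 + 1ξ₁ − 1ξ₂ = 139 → ξ₂ = (1·182.3 − 139)/1 = 43.3 mol/s.
Outlet amounts (n = n₀ + Σ ν·ξ):
  G: 633 − 1(182.3) = 450.7
  F: 0 + 1(182.3) − 1(43.3) = 139
  H: 0 + 3(43.3) = 129.9
Total out = 450.7 + 139 + 129.9 = 719.6 mol/s.

720 mol/s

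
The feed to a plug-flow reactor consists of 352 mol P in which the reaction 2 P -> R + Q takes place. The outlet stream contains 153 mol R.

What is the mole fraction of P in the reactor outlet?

0.131

For R: n = n₀ + 1ξ → 153 = 0 + 1ξ, giving ξ = 153 mol.
Outlet amounts (n = n₀ + ν ξ):
  P: 352 − 2(153) = 46
  R: 0 + 1(153) = 153
  Q: 0 + 1(153) = 153
Total out = 352 mol; y_P = 46 / 352 = 0.1307.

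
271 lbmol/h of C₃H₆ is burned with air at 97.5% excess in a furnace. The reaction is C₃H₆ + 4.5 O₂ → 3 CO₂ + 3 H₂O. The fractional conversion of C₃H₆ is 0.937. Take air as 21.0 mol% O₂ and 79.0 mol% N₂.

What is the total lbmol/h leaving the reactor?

Stoichiometric O₂ = 4.5 × 271 = 1220 lbmol/h; O₂ fed = 1220 × 1.975 = 2409 lbmol/h.
N₂ fed = 2409 × 79/21 = 9061 lbmol/h.
Fuel reacted = 0.937 × 271 → ξ = 253.9 lbmol/h.
Outlet (n = n₀ + ν ξ):
  C₃H₆: 271 − 1(253.9) = 17.07
  O₂: 2409 − 4.5(253.9) = 1266
  N₂: 9061 (inert)
  CO₂: 0 + 3(253.9) = 761.8
  H₂O: 0 + 3(253.9) = 761.8
Total out = 17.07 + 1266 + 9061 + 761.8 + 761.8 = 11870 lbmol/h.

11900 lbmol/h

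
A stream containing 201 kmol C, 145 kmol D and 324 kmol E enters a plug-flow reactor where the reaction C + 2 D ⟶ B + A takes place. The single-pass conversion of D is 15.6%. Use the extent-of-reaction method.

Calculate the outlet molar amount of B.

D reacted = 0.156 × 145 = 22.62 kmol; ν_D = −2, so ξ = 22.62/2 = 11.31 kmol.
Outlet amounts (n = n₀ + ν ξ):
  C: 201 − 1(11.31) = 189.7
  D: 145 − 2(11.31) = 122.4
  B: 0 + 1(11.31) = 11.31
  A: 0 + 1(11.31) = 11.31
  E: 324 (inert)

11.3 kmol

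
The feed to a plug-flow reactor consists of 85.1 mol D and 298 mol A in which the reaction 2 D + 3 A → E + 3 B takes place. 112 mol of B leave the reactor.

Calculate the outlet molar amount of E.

For B: n = n₀ + 3ξ → 112 = 0 + 3ξ, giving ξ = 37.33 mol.
Outlet amounts (n = n₀ + ν ξ):
  D: 85.1 − 2(37.33) = 10.43
  A: 298 − 3(37.33) = 186
  E: 0 + 1(37.33) = 37.33
  B: 0 + 3(37.33) = 112

37.3 mol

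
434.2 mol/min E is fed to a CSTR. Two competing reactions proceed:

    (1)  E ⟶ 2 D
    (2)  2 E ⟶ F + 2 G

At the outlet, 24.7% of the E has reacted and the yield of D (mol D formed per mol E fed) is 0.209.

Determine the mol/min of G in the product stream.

Yield of D: 2ξ₁ / 434.2 = 0.209 → ξ₁ = 45.37 mol/min.
Conversion of E: 1ξ₁ + 2ξ₂ = 0.247 × 434.2 = 107.2 → ξ₂ = 30.94 mol/min.
Outlet amounts (n = n₀ + Σ ν·ξ):
  E: 434.2 − 1(45.37) − 2(30.94) = 327
  D: 0 + 2(45.37) = 90.75
  F: 0 + 1(30.94) = 30.94
  G: 0 + 2(30.94) = 61.87

61.9 mol/min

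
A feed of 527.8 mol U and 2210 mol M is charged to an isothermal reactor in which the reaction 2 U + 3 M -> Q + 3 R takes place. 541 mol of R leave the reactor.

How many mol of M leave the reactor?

1670 mol

For R: n = n₀ + 3ξ → 541 = 0 + 3ξ, giving ξ = 180.3 mol.
Outlet amounts (n = n₀ + ν ξ):
  U: 527.8 − 2(180.3) = 167.1
  M: 2210 − 3(180.3) = 1669
  Q: 0 + 1(180.3) = 180.3
  R: 0 + 3(180.3) = 541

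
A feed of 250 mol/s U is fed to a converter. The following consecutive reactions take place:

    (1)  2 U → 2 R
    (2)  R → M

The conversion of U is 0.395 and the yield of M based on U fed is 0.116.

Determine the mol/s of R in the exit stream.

69.8 mol/s

Conversion of U: U consumed = 2ξ₁ = 0.395 × 250 → ξ₁ = 49.38 mol/s.
Yield of M: 1ξ₂ / 250 = 0.116 → ξ₂ = 29 mol/s.
Outlet amounts (n = n₀ + Σ ν·ξ):
  U: 250 − 2(49.38) = 151.2
  R: 0 + 2(49.38) − 1(29) = 69.75
  M: 0 + 1(29) = 29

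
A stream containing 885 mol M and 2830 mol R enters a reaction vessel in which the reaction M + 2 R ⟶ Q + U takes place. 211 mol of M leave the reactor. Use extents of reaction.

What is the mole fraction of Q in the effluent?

0.222

For M: n = n₀ − 1ξ → 211 = 885 − 1ξ, giving ξ = 674 mol.
Outlet amounts (n = n₀ + ν ξ):
  M: 885 − 1(674) = 211
  R: 2830 − 2(674) = 1482
  Q: 0 + 1(674) = 674
  U: 0 + 1(674) = 674
Total out = 3041 mol; y_Q = 674 / 3041 = 0.2216.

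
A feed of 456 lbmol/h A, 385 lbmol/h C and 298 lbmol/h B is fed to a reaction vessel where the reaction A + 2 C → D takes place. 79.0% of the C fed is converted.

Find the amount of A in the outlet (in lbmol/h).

C reacted = 0.79 × 385 = 304.2 lbmol/h; ν_C = −2, so ξ = 304.2/2 = 152.1 lbmol/h.
Outlet amounts (n = n₀ + ν ξ):
  A: 456 − 1(152.1) = 303.9
  C: 385 − 2(152.1) = 80.85
  D: 0 + 1(152.1) = 152.1
  B: 298 (inert)

304 lbmol/h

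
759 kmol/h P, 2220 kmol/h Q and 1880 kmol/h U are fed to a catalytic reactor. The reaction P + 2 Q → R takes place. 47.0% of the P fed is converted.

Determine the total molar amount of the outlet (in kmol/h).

4150 kmol/h

P reacted = 0.47 × 759 = 356.7 kmol/h; ν_P = −1, so ξ = 356.7/1 = 356.7 kmol/h.
Outlet amounts (n = n₀ + ν ξ):
  P: 759 − 1(356.7) = 402.3
  Q: 2220 − 2(356.7) = 1507
  R: 0 + 1(356.7) = 356.7
  U: 1880 (inert)
Total out = 402.3 + 1507 + 356.7 + 1880 = 4146 kmol/h.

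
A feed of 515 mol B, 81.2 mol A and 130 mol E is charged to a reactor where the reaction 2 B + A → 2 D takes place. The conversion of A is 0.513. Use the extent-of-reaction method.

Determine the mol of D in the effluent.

A reacted = 0.513 × 81.2 = 41.66 mol; ν_A = −1, so ξ = 41.66/1 = 41.66 mol.
Outlet amounts (n = n₀ + ν ξ):
  B: 515 − 2(41.66) = 431.7
  A: 81.2 − 1(41.66) = 39.54
  D: 0 + 2(41.66) = 83.31
  E: 130 (inert)

83.3 mol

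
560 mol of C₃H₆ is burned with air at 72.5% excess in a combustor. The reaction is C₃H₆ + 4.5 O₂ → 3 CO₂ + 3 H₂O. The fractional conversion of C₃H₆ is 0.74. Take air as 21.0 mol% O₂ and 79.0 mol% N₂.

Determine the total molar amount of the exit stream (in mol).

Stoichiometric O₂ = 4.5 × 560 = 2520 mol; O₂ fed = 2520 × 1.725 = 4347 mol.
N₂ fed = 4347 × 79/21 = 16350 mol.
Fuel reacted = 0.74 × 560 → ξ = 414.4 mol.
Outlet (n = n₀ + ν ξ):
  C₃H₆: 560 − 1(414.4) = 145.6
  O₂: 4347 − 4.5(414.4) = 2482
  N₂: 16350 (inert)
  CO₂: 0 + 3(414.4) = 1243
  H₂O: 0 + 3(414.4) = 1243
Total out = 145.6 + 2482 + 16350 + 1243 + 1243 = 21470 mol.

21500 mol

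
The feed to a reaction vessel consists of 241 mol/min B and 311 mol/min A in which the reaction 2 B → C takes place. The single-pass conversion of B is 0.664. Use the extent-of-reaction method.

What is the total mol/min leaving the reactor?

472 mol/min

B reacted = 0.664 × 241 = 160 mol/min; ν_B = −2, so ξ = 160/2 = 80.01 mol/min.
Outlet amounts (n = n₀ + ν ξ):
  B: 241 − 2(80.01) = 80.98
  C: 0 + 1(80.01) = 80.01
  A: 311 (inert)
Total out = 80.98 + 80.01 + 311 = 472 mol/min.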